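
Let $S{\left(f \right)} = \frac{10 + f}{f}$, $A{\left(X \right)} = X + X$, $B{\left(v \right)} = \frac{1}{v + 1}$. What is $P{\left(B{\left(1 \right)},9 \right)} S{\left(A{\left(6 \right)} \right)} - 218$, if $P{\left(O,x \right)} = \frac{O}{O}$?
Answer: $- \frac{1297}{6} \approx -216.17$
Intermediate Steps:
$B{\left(v \right)} = \frac{1}{1 + v}$
$P{\left(O,x \right)} = 1$
$A{\left(X \right)} = 2 X$
$S{\left(f \right)} = \frac{10 + f}{f}$
$P{\left(B{\left(1 \right)},9 \right)} S{\left(A{\left(6 \right)} \right)} - 218 = 1 \frac{10 + 2 \cdot 6}{2 \cdot 6} - 218 = 1 \frac{10 + 12}{12} - 218 = 1 \cdot \frac{1}{12} \cdot 22 - 218 = 1 \cdot \frac{11}{6} - 218 = \frac{11}{6} - 218 = - \frac{1297}{6}$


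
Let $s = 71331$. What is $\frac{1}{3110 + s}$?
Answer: $\frac{1}{74441} \approx 1.3433 \cdot 10^{-5}$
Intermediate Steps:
$\frac{1}{3110 + s} = \frac{1}{3110 + 71331} = \frac{1}{74441}$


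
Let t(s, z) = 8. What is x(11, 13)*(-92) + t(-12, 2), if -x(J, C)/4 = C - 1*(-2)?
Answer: 5528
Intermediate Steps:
x(J, C) = -8 - 4*C (x(J, C) = -4*(C - 1*(-2)) = -4*(C + 2) = -4*(2 + C) = -8 - 4*C)
x(11, 13)*(-92) + t(-12, 2) = (-8 - 4*13)*(-92) + 8 = (-8 - 52)*(-92) + 8 = -60*(-92) + 8 = 5520 + 8 = 5528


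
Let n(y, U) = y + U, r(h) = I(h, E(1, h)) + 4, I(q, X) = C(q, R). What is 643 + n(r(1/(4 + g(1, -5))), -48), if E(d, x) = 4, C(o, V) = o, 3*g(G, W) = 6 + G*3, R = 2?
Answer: 4194/7 ≈ 599.14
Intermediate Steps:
g(G, W) = 2 + G (g(G, W) = (6 + G*3)/3 = (6 + 3*G)/3 = 2 + G)
I(q, X) = q
r(h) = 4 + h (r(h) = h + 4 = 4 + h)
n(y, U) = U + y
643 + n(r(1/(4 + g(1, -5))), -48) = 643 + (-48 + (4 + 1/(4 + (2 + 1)))) = 643 + (-48 + (4 + 1/(4 + 3))) = 643 + (-48 + (4 + 1/7)) = 643 + (-48 + (4 + ⅐)) = 643 + (-48 + 29/7) = 643 - 307/7 = 4194/7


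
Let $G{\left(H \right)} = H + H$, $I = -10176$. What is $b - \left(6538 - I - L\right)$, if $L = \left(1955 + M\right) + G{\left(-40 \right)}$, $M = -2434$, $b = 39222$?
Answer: $21949$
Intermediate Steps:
$G{\left(H \right)} = 2 H$
$L = -559$ ($L = \left(1955 - 2434\right) + 2 \left(-40\right) = -479 - 80 = -559$)
$b - \left(6538 - I - L\right) = 39222 - 17273 = 21949$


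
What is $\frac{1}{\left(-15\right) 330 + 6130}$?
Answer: $\frac{1}{1180} \approx 0.00084746$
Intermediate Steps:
$\frac{1}{\left(-15\right) 330 + 6130} = \frac{1}{-4950 + 6130} = \frac{1}{1180}$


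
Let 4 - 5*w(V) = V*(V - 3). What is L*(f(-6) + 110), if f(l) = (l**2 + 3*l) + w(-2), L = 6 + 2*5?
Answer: 10144/5 ≈ 2028.8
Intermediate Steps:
L = 16 (L = 6 + 10 = 16)
w(V) = 4/5 - V*(-3 + V)/5 (w(V) = 4/5 - V*(V - 3)/5 = 4/5 - V*(-3 + V)/5)
f(l) = -6/5 + l**2 + 3*l (f(l) = (l**2 + 3*l) + (4/5 - 1/5*(-2)**2 + (3/5)*(-2)) = (l**2 + 3*l) + (4/5 - 1/5*4 - 6/5) = (l**2 + 3*l) + (4/5 - 4/5 - 6/5) = (l**2 + 3*l) - 6/5 = -6/5 + l**2 + 3*l)
L*(f(-6) + 110) = 16*((-6/5 + (-6)**2 + 3*(-6)) + 110) = 16*((-6/5 + 36 - 18) + 110) = 16*(84/5 + 110) = 16*(634/5) = 10144/5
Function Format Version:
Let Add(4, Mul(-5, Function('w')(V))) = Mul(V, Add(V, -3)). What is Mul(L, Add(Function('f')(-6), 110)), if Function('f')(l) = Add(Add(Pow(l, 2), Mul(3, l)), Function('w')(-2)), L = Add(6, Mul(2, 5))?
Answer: Rational(10144, 5) ≈ 2028.8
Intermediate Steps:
L = 16 (L = Add(6, 10) = 16)
Function('w')(V) = Add(Rational(4, 5), Mul(Rational(-1, 5), V, Add(-3, V))) (Function('w')(V) = Add(Rational(4, 5), Mul(Rational(-1, 5), Mul(V, Add(V, -3)))) = Add(Rational(4, 5), Mul(Rational(-1, 5), Mul(V, Add(-3, V)))) = Add(Rational(4, 5), Mul(Rational(-1, 5), V, Add(-3, V))))
Function('f')(l) = Add(Rational(-6, 5), Pow(l, 2), Mul(3, l)) (Function('f')(l) = Add(Add(Pow(l, 2), Mul(3, l)), Add(Rational(4, 5), Mul(Rational(-1, 5), Pow(-2, 2)), Mul(Rational(3, 5), -2))) = Add(Add(Pow(l, 2), Mul(3, l)), Add(Rational(4, 5), Mul(Rational(-1, 5), 4), Rational(-6, 5))) = Add(Add(Pow(l, 2), Mul(3, l)), Add(Rational(4, 5), Rational(-4, 5), Rational(-6, 5))) = Add(Add(Pow(l, 2), Mul(3, l)), Rational(-6, 5)) = Add(Rational(-6, 5), Pow(l, 2), Mul(3, l)))
Mul(L, Add(Function('f')(-6), 110)) = Mul(16, Add(Add(Rational(-6, 5), Pow(-6, 2), Mul(3, -6)), 110)) = Mul(16, Add(Add(Rational(-6, 5), 36, -18), 110)) = Mul(16, Add(Rational(84, 5), 110)) = Mul(16, Rational(634, 5)) = Rational(10144, 5)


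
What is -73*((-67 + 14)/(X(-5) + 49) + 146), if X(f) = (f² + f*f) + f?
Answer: -997983/94 ≈ -10617.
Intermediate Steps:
X(f) = f + 2*f² (X(f) = (f² + f²) + f = 2*f² + f = f + 2*f²)
-73*((-67 + 14)/(X(-5) + 49) + 146) = -73*((-67 + 14)/(-5*(1 + 2*(-5)) + 49) + 146) = -73*(-53/(-5*(1 - 10) + 49) + 146) = -73*(-53/(-5*(-9) + 49) + 146) = -73*(-53/(45 + 49) + 146) = -73*(-53/94 + 146) = -73*13671/94 = -997983/94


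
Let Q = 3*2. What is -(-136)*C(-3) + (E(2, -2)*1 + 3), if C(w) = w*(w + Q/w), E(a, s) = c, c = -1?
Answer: 2042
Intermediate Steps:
E(a, s) = -1
Q = 6
C(w) = w*(w + 6/w)
-(-136)*C(-3) + (E(2, -2)*1 + 3) = -(-136)*(6 + (-3)²) + (-1*1 + 3) = -(-136)*(6 + 9) + (-1 + 3) = -(-136)*15 + 2 = -34*(-60) + 2 = 2040 + 2 = 2042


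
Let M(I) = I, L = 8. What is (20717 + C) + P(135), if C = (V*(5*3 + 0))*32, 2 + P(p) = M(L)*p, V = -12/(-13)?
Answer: 289095/13 ≈ 22238.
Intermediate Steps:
V = 12/13 (V = -12*(-1/13) = 12/13 ≈ 0.92308)
P(p) = -2 + 8*p
C = 5760/13 (C = (12*(5*3 + 0)/13)*32 = (12*(15 + 0)/13)*32 = ((12/13)*15)*32 = (180/13)*32 = 5760/13 ≈ 443.08)
(20717 + C) + P(135) = (20717 + 5760/13) + (-2 + 8*135) = 275081/13 + (-2 + 1080) = 275081/13 + 1078 = 289095/13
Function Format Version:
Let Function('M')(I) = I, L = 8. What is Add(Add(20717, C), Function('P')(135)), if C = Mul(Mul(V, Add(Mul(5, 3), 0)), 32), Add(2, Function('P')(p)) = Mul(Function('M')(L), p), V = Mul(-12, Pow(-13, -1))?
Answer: Rational(289095, 13) ≈ 22238.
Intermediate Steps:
V = Rational(12, 13) (V = Mul(-12, Rational(-1, 13)) = Rational(12, 13) ≈ 0.92308)
Function('P')(p) = Add(-2, Mul(8, p))
C = Rational(5760, 13) (C = Mul(Mul(Rational(12, 13), Add(Mul(5, 3), 0)), 32) = Mul(Mul(Rational(12, 13), Add(15, 0)), 32) = Mul(Mul(Rational(12, 13), 15), 32) = Mul(Rational(180, 13), 32) = Rational(5760, 13) ≈ 443.08)
Add(Add(20717, C), Function('P')(135)) = Add(Add(20717, Rational(5760, 13)), Add(-2, Mul(8, 135))) = Add(Rational(275081, 13), Add(-2, 1080)) = Add(Rational(275081, 13), 1078) = Rational(289095, 13)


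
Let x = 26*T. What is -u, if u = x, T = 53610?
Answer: -1393860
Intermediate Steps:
x = 1393860 (x = 26*53610 = 1393860)
u = 1393860
-u = -1*1393860 = -1393860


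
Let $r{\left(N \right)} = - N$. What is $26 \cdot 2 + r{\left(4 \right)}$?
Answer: $48$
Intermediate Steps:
$26 \cdot 2 + r{\left(4 \right)} = 26 \cdot 2 - 4 = 52 - 4 = 48$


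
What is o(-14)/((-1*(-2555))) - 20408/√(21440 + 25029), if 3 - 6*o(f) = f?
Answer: 17/15330 - 20408*√46469/46469 ≈ -94.670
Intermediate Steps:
o(f) = ½ - f/6
o(-14)/((-1*(-2555))) - 20408/√(21440 + 25029) = (½ - ⅙*(-14))/((-1*(-2555))) - 20408/√(21440 + 25029) = (½ + 7/3)/2555 - 20408*√46469/46469 = (17/6)*(1/2555) - 20408*√46469/46469 = 17/15330 - 20408*√46469/46469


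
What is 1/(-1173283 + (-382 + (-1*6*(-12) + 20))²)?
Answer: -1/1089183 ≈ -9.1812e-7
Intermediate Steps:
1/(-1173283 + (-382 + (-1*6*(-12) + 20))²) = 1/(-1173283 + (-382 + (-6*(-12) + 20))²) = 1/(-1173283 + (-382 + (72 + 20))²) = 1/(-1173283 + (-382 + 92)²) = 1/(-1173283 + (-290)²) = 1/(-1173283 + 84100) = 1/(-1089183) = -1/1089183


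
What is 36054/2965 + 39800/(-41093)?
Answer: 1363560022/121840745 ≈ 11.191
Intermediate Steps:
36054/2965 + 39800/(-41093) = 36054*(1/2965) + 39800*(-1/41093) = 36054/2965 - 39800/41093 = 1363560022/121840745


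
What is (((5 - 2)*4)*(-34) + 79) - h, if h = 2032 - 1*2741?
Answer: 380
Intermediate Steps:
h = -709 (h = 2032 - 2741 = -709)
(((5 - 2)*4)*(-34) + 79) - h = (((5 - 2)*4)*(-34) + 79) - 1*(-709) = ((3*4)*(-34) + 79) + 709 = (12*(-34) + 79) + 709 = (-408 + 79) + 709 = -329 + 709 = 380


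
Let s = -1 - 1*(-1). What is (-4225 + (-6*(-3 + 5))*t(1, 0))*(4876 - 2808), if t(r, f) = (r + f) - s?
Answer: -8762116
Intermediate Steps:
s = 0 (s = -1 + 1 = 0)
t(r, f) = f + r (t(r, f) = (r + f) - 1*0 = (f + r) + 0 = f + r)
(-4225 + (-6*(-3 + 5))*t(1, 0))*(4876 - 2808) = (-4225 + (-6*(-3 + 5))*(0 + 1))*(4876 - 2808) = (-4225 - 6*2*1)*2068 = (-4225 - 12*1)*2068 = (-4225 - 12)*2068 = -4237*2068 = -8762116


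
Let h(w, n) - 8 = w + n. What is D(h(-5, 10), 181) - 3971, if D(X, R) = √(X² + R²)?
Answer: -3971 + √32930 ≈ -3789.5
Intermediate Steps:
h(w, n) = 8 + n + w (h(w, n) = 8 + (w + n) = 8 + (n + w) = 8 + n + w)
D(X, R) = √(R² + X²)
D(h(-5, 10), 181) - 3971 = √(181² + (8 + 10 - 5)²) - 3971 = √(32761 + 13²) - 3971 = √(32761 + 169) - 3971 = √32930 - 3971 = -3971 + √32930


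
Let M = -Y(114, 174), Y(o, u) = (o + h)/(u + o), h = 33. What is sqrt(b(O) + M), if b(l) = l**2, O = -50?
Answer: sqrt(1439706)/24 ≈ 49.995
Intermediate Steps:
Y(o, u) = (33 + o)/(o + u) (Y(o, u) = (o + 33)/(u + o) = (33 + o)/(o + u))
M = -49/96 (M = -(33 + 114)/(114 + 174) = -147/288 = -1*49/96 = -49/96 ≈ -0.51042)
sqrt(b(O) + M) = sqrt((-50)**2 - 49/96) = sqrt(2500 - 49/96) = sqrt(239951/96) = sqrt(1439706)/24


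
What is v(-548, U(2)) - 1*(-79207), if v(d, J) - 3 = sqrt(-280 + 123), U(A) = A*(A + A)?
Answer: 79210 + I*sqrt(157) ≈ 79210.0 + 12.53*I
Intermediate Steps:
U(A) = 2*A**2 (U(A) = A*(2*A) = 2*A**2)
v(d, J) = 3 + I*sqrt(157) (v(d, J) = 3 + sqrt(-280 + 123) = 3 + sqrt(-157) = 3 + I*sqrt(157))
v(-548, U(2)) - 1*(-79207) = (3 + I*sqrt(157)) - 1*(-79207) = (3 + I*sqrt(157)) + 79207 = 79210 + I*sqrt(157)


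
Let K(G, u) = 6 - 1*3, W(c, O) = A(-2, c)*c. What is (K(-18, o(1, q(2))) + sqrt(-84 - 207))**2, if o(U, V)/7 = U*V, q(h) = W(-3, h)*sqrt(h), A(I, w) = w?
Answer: (3 + I*sqrt(291))**2 ≈ -282.0 + 102.35*I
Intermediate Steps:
W(c, O) = c**2 (W(c, O) = c*c = c**2)
q(h) = 9*sqrt(h) (q(h) = (-3)**2*sqrt(h) = 9*sqrt(h))
o(U, V) = 7*U*V (o(U, V) = 7*(U*V) = 7*U*V)
K(G, u) = 3 (K(G, u) = 6 - 3 = 3)
(K(-18, o(1, q(2))) + sqrt(-84 - 207))**2 = (3 + sqrt(-84 - 207))**2 = (3 + sqrt(-291))**2 = (3 + I*sqrt(291))**2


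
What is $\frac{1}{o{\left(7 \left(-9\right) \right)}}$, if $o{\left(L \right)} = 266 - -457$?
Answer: $\frac{1}{723} \approx 0.0013831$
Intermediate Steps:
$o{\left(L \right)} = 723$ ($o{\left(L \right)} = 266 + 457 = 723$)
$\frac{1}{o{\left(7 \left(-9\right) \right)}} = \frac{1}{723}$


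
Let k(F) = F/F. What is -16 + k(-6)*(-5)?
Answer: -21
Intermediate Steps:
k(F) = 1
-16 + k(-6)*(-5) = -16 + 1*(-5) = -16 - 5 = -21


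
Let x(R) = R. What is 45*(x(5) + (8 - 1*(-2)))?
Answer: 675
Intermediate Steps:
45*(x(5) + (8 - 1*(-2))) = 45*(5 + (8 - 1*(-2))) = 45*(5 + (8 + 2)) = 45*(5 + 10) = 45*15 = 675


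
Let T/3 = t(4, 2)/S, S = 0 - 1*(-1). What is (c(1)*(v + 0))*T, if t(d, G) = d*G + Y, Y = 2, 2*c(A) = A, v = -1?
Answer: -15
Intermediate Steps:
c(A) = A/2
t(d, G) = 2 + G*d (t(d, G) = d*G + 2 = G*d + 2 = 2 + G*d)
S = 1 (S = 0 + 1 = 1)
T = 30 (T = 3*((2 + 2*4)/1) = 3*((2 + 8)*1) = 3*(10*1) = 3*10 = 30)
(c(1)*(v + 0))*T = (((1/2)*1)*(-1 + 0))*30 = ((1/2)*(-1))*30 = -1/2*30 = -15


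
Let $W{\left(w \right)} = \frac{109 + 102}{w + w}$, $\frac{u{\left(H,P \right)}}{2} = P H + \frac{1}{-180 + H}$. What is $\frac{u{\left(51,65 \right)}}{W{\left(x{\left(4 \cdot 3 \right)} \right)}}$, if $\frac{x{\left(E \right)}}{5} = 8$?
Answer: $\frac{68421440}{27219} \approx 2513.7$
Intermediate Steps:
$x{\left(E \right)} = 40$ ($x{\left(E \right)} = 5 \cdot 8 = 40$)
$u{\left(H,P \right)} = \frac{2}{-180 + H} + 2 H P$ ($u{\left(H,P \right)} = 2 \left(P H + \frac{1}{-180 + H}\right) = 2 \left(H P + \frac{1}{-180 + H}\right) = 2 \left(\frac{1}{-180 + H} + H P\right) = \frac{2}{-180 + H} + 2 H P$)
$W{\left(w \right)} = \frac{211}{2 w}$
$\frac{u{\left(51,65 \right)}}{W{\left(x{\left(4 \cdot 3 \right)} \right)}} = \frac{2 \frac{1}{-180 + 51} \left(1 + 65 \cdot 51^{2} - 9180 \cdot 65\right)}{\frac{211}{2} \cdot \frac{1}{40}} = \frac{2 \frac{1}{-129} \left(1 + 65 \cdot 2601 - 596700\right)}{\frac{211}{2} \cdot \frac{1}{40}} = \frac{2 \left(- \frac{1}{129}\right) \left(1 + 169065 - 596700\right)}{\frac{211}{80}} = 2 \left(- \frac{1}{129}\right) \left(-427634\right) \frac{80}{211} = \frac{855268}{129} \cdot \frac{80}{211} = \frac{68421440}{27219}$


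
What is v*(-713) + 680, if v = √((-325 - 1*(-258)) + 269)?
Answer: 680 - 713*√202 ≈ -9453.6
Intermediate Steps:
v = √202 (v = √((-325 + 258) + 269) = √(-67 + 269) = √202 ≈ 14.213)
v*(-713) + 680 = √202*(-713) + 680 = -713*√202 + 680 = 680 - 713*√202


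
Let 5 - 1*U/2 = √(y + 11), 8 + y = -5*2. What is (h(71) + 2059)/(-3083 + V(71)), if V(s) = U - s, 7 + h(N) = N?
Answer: -1668678/2471191 + 2123*I*√7/4942382 ≈ -0.67525 + 0.0011365*I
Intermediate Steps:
y = -18 (y = -8 - 5*2 = -8 - 10 = -18)
h(N) = -7 + N
U = 10 - 2*I*√7 (U = 10 - 2*√(-18 + 11) = 10 - 2*I*√7 ≈ 10.0 - 5.2915*I)
V(s) = 10 - s - 2*I*√7 (V(s) = (10 - 2*I*√7) - s = 10 - s - 2*I*√7)
(h(71) + 2059)/(-3083 + V(71)) = ((-7 + 71) + 2059)/(-3083 + (10 - 1*71 - 2*I*√7)) = (64 + 2059)/(-3083 + (10 - 71 - 2*I*√7)) = 2123/(-3083 + (-61 - 2*I*√7)) = 2123/(-3144 - 2*I*√7)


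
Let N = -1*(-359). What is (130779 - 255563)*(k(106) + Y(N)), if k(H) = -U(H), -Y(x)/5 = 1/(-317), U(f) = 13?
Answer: 513610944/317 ≈ 1.6202e+6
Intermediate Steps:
N = 359
Y(x) = 5/317 (Y(x) = -5/(-317) = -5*(-1/317) = 5/317)
k(H) = -13 (k(H) = -1*13 = -13)
(130779 - 255563)*(k(106) + Y(N)) = (130779 - 255563)*(-13 + 5/317) = -124784*(-4116/317) = 513610944/317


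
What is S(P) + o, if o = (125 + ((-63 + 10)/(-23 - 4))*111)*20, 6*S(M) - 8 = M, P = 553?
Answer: 125123/18 ≈ 6951.3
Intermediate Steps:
S(M) = 4/3 + M/6
o = 61720/9 (o = (125 - 53/(-27)*111)*20 = (125 - 53*(-1/27)*111)*20 = (125 + (53/27)*111)*20 = (125 + 1961/9)*20 = (3086/9)*20 = 61720/9 ≈ 6857.8)
S(P) + o = (4/3 + (⅙)*553) + 61720/9 = (4/3 + 553/6) + 61720/9 = 187/2 + 61720/9 = 125123/18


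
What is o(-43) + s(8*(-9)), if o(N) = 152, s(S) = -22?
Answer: 130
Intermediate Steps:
o(-43) + s(8*(-9)) = 152 - 22 = 130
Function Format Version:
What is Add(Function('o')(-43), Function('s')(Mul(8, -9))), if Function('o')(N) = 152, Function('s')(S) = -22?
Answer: 130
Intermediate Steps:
Add(Function('o')(-43), Function('s')(Mul(8, -9))) = Add(152, -22) = 130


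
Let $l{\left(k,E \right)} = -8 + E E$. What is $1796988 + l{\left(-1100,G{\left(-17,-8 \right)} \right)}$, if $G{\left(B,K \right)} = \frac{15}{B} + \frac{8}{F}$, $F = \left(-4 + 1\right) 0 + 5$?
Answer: $\frac{12983184221}{7225} \approx 1.797 \cdot 10^{6}$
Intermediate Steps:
$F = 5$ ($F = \left(-3\right) 0 + 5 = 0 + 5 = 5$)
$G{\left(B,K \right)} = \frac{8}{5} + \frac{15}{B}$ ($G{\left(B,K \right)} = \frac{15}{B} + \frac{8}{5} = \frac{8}{5} + \frac{15}{B}$)
$l{\left(k,E \right)} = -8 + E^{2}$
$1796988 + l{\left(-1100,G{\left(-17,-8 \right)} \right)} = 1796988 - \left(8 - \left(\frac{8}{5} + \frac{15}{-17}\right)^{2}\right) = 1796988 - \left(8 - \left(\frac{8}{5} + 15 \left(- \frac{1}{17}\right)\right)^{2}\right) = 1796988 - \left(8 - \left(\frac{8}{5} - \frac{15}{17}\right)^{2}\right) = 1796988 - \left(8 - \left(\frac{61}{85}\right)^{2}\right) = 1796988 + \left(-8 + \frac{3721}{7225}\right) = 1796988 - \frac{54079}{7225} = \frac{12983184221}{7225}$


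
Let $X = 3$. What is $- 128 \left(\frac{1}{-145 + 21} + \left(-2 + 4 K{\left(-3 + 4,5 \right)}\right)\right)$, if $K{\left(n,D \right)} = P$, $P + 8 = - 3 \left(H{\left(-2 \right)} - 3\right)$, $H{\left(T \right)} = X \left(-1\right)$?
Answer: $- \frac{150752}{31} \approx -4863.0$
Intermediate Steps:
$H{\left(T \right)} = -3$ ($H{\left(T \right)} = 3 \left(-1\right) = -3$)
$P = 10$ ($P = -8 - 3 \left(-3 - 3\right) = -8 - -18 = -8 + 18 = 10$)
$K{\left(n,D \right)} = 10$
$- 128 \left(\frac{1}{-145 + 21} + \left(-2 + 4 K{\left(-3 + 4,5 \right)}\right)\right) = - 128 \left(\frac{1}{-145 + 21} + \left(-2 + 4 \cdot 10\right)\right) = - 128 \left(\frac{1}{-124} + \left(-2 + 40\right)\right) = - 128 \left(- \frac{1}{124} + 38\right) = \left(-128\right) \frac{4711}{124} = - \frac{150752}{31}$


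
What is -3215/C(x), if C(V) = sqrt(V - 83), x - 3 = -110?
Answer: 643*I*sqrt(190)/38 ≈ 233.24*I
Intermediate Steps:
x = -107 (x = 3 - 110 = -107)
C(V) = sqrt(-83 + V)
-3215/C(x) = -3215/sqrt(-83 - 107) = -3215*(-I*sqrt(190)/190) = -(-643)*I*sqrt(190)/38 = 643*I*sqrt(190)/38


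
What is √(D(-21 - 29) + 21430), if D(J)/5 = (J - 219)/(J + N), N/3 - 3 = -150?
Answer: 15*√22964561/491 ≈ 146.40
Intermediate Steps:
N = -441 (N = 9 + 3*(-150) = 9 - 450 = -441)
D(J) = 5*(-219 + J)/(-441 + J) (D(J) = 5*((J - 219)/(J - 441)) = 5*((-219 + J)/(-441 + J)) = 5*(-219 + J)/(-441 + J))
√(D(-21 - 29) + 21430) = √(5*(-219 + (-21 - 29))/(-441 + (-21 - 29)) + 21430) = √(5*(-219 - 50)/(-441 - 50) + 21430) = √(5*(-269)/(-491) + 21430) = √(5*(-1/491)*(-269) + 21430) = √(1345/491 + 21430) = √(10523475/491) = 15*√22964561/491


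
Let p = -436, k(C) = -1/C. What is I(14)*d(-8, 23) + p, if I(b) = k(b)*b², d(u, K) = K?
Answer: -758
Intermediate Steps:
I(b) = -b (I(b) = (-1/b)*b² = -b)
I(14)*d(-8, 23) + p = -1*14*23 - 436 = -14*23 - 436 = -322 - 436 = -758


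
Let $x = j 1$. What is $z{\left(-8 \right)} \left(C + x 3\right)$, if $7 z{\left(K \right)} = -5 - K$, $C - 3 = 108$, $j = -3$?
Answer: $\frac{306}{7} \approx 43.714$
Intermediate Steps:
$C = 111$ ($C = 3 + 108 = 111$)
$z{\left(K \right)} = - \frac{5}{7} - \frac{K}{7}$ ($z{\left(K \right)} = \frac{-5 - K}{7} = - \frac{5}{7} - \frac{K}{7}$)
$x = -3$ ($x = \left(-3\right) 1 = -3$)
$z{\left(-8 \right)} \left(C + x 3\right) = \left(- \frac{5}{7} - - \frac{8}{7}\right) \left(111 - 9\right) = \left(- \frac{5}{7} + \frac{8}{7}\right) \left(111 - 9\right) = \frac{3}{7} \cdot 102 = \frac{306}{7}$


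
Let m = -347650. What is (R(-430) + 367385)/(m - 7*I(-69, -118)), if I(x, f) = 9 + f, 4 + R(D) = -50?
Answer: -367331/346887 ≈ -1.0589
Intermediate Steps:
R(D) = -54 (R(D) = -4 - 50 = -54)
(R(-430) + 367385)/(m - 7*I(-69, -118)) = (-54 + 367385)/(-347650 - 7*(9 - 118)) = 367331/(-347650 - 7*(-109)) = 367331/(-347650 + 763) = 367331/(-346887) = 367331*(-1/346887) = -367331/346887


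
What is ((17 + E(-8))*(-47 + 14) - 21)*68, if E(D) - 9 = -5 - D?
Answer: -66504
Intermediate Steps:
E(D) = 4 - D (E(D) = 9 + (-5 - D) = 4 - D)
((17 + E(-8))*(-47 + 14) - 21)*68 = ((17 + (4 - 1*(-8)))*(-47 + 14) - 21)*68 = ((17 + (4 + 8))*(-33) - 21)*68 = ((17 + 12)*(-33) - 21)*68 = (29*(-33) - 21)*68 = (-957 - 21)*68 = -978*68 = -66504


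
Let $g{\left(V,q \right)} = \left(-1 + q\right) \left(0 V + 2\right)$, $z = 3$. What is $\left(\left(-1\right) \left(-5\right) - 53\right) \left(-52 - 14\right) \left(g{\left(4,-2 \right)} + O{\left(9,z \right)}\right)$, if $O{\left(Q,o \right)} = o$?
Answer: $-9504$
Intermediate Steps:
$g{\left(V,q \right)} = -2 + 2 q$ ($g{\left(V,q \right)} = \left(-1 + q\right) \left(0 + 2\right) = \left(-1 + q\right) 2 = -2 + 2 q$)
$\left(\left(-1\right) \left(-5\right) - 53\right) \left(-52 - 14\right) \left(g{\left(4,-2 \right)} + O{\left(9,z \right)}\right) = \left(\left(-1\right) \left(-5\right) - 53\right) \left(-52 - 14\right) \left(\left(-2 + 2 \left(-2\right)\right) + 3\right) = \left(5 - 53\right) \left(-66\right) \left(\left(-2 - 4\right) + 3\right) = \left(-48\right) \left(-66\right) \left(-6 + 3\right) = 3168 \left(-3\right) = -9504$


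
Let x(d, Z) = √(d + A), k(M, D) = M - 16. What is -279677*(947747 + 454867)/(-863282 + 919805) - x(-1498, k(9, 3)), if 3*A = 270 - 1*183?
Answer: -130759625226/18841 - I*√1469 ≈ -6.9402e+6 - 38.328*I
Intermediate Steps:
k(M, D) = -16 + M
A = 29 (A = (270 - 1*183)/3 = (270 - 183)/3 = (⅓)*87 = 29)
x(d, Z) = √(29 + d) (x(d, Z) = √(d + 29) = √(29 + d))
-279677*(947747 + 454867)/(-863282 + 919805) - x(-1498, k(9, 3)) = -279677*(947747 + 454867)/(-863282 + 919805) - √(29 - 1498) = -279677/(56523/1402614) - √(-1469) = -279677/(56523*(1/1402614)) - I*√1469 = -279677/18841/467538 - I*√1469 = -279677*467538/18841 - I*√1469 = -130759625226/18841 - I*√1469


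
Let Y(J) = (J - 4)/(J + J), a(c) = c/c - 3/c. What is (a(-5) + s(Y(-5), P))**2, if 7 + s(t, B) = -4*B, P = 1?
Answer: 2209/25 ≈ 88.360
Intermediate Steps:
a(c) = 1 - 3/c
Y(J) = (-4 + J)/(2*J) (Y(J) = (-4 + J)/((2*J)) = (-4 + J)*(1/(2*J)) = (-4 + J)/(2*J))
s(t, B) = -7 - 4*B
(a(-5) + s(Y(-5), P))**2 = ((-3 - 5)/(-5) + (-7 - 4*1))**2 = (-1/5*(-8) + (-7 - 4))**2 = (8/5 - 11)**2 = (-47/5)**2 = 2209/25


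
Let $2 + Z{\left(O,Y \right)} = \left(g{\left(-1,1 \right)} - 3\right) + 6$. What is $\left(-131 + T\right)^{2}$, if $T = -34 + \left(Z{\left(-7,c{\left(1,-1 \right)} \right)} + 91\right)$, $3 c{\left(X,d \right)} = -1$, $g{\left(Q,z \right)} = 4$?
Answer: $4761$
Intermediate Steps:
$c{\left(X,d \right)} = - \frac{1}{3}$ ($c{\left(X,d \right)} = \frac{1}{3} \left(-1\right) = - \frac{1}{3}$)
$Z{\left(O,Y \right)} = 5$ ($Z{\left(O,Y \right)} = -2 + \left(\left(4 - 3\right) + 6\right) = -2 + \left(1 + 6\right) = -2 + 7 = 5$)
$T = 62$ ($T = -34 + \left(5 + 91\right) = -34 + 96 = 62$)
$\left(-131 + T\right)^{2} = \left(-131 + 62\right)^{2} = \left(-69\right)^{2} = 4761$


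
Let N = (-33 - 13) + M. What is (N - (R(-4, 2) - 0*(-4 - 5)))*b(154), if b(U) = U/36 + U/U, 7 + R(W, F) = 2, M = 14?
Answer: -285/2 ≈ -142.50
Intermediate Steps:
R(W, F) = -5 (R(W, F) = -7 + 2 = -5)
N = -32 (N = (-33 - 13) + 14 = -46 + 14 = -32)
b(U) = 1 + U/36 (b(U) = U*(1/36) + 1 = U/36 + 1 = 1 + U/36)
(N - (R(-4, 2) - 0*(-4 - 5)))*b(154) = (-32 - (-5 - 0*(-4 - 5)))*(1 + (1/36)*154) = (-32 - (-5 - 0*(-9)))*(1 + 77/18) = (-32 - (-5 - 1*0))*(95/18) = (-32 - (-5 + 0))*(95/18) = (-32 - 1*(-5))*(95/18) = (-32 + 5)*(95/18) = -27*95/18 = -285/2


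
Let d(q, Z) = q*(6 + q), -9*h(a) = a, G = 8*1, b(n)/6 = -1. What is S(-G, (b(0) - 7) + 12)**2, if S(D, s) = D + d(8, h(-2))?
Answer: 10816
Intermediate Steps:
b(n) = -6 (b(n) = 6*(-1) = -6)
G = 8
h(a) = -a/9
S(D, s) = 112 + D (S(D, s) = D + 8*(6 + 8) = D + 8*14 = D + 112 = 112 + D)
S(-G, (b(0) - 7) + 12)**2 = (112 - 1*8)**2 = (112 - 8)**2 = 104**2 = 10816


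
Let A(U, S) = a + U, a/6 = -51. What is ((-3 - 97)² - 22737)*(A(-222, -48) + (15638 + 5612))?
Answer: -263936114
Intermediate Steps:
a = -306 (a = 6*(-51) = -306)
A(U, S) = -306 + U
((-3 - 97)² - 22737)*(A(-222, -48) + (15638 + 5612)) = ((-3 - 97)² - 22737)*((-306 - 222) + (15638 + 5612)) = ((-100)² - 22737)*(-528 + 21250) = (10000 - 22737)*20722 = -12737*20722 = -263936114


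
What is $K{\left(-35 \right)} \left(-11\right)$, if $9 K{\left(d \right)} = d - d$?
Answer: $0$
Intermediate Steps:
$K{\left(d \right)} = 0$ ($K{\left(d \right)} = \frac{d - d}{9} = \frac{1}{9} \cdot 0 = 0$)
$K{\left(-35 \right)} \left(-11\right) = 0 \left(-11\right) = 0$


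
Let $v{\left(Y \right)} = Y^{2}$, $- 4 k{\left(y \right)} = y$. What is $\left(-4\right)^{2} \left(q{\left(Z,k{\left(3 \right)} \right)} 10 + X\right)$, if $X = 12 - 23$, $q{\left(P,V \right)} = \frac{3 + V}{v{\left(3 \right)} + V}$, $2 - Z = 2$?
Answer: $- \frac{1456}{11} \approx -132.36$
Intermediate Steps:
$Z = 0$ ($Z = 2 - 2 = 0$)
$k{\left(y \right)} = - \frac{y}{4}$
$q{\left(P,V \right)} = \frac{3 + V}{9 + V}$ ($q{\left(P,V \right)} = \frac{3 + V}{3^{2} + V} = \frac{3 + V}{9 + V}$)
$X = -11$ ($X = 12 - 23 = -11$)
$\left(-4\right)^{2} \left(q{\left(Z,k{\left(3 \right)} \right)} 10 + X\right) = \left(-4\right)^{2} \left(\frac{3 - \frac{3}{4}}{9 - \frac{3}{4}} \cdot 10 - 11\right) = 16 \left(\frac{3 - \frac{3}{4}}{9 - \frac{3}{4}} \cdot 10 - 11\right) = 16 \left(\frac{1}{\frac{33}{4}} \cdot \frac{9}{4} \cdot 10 - 11\right) = 16 \left(\frac{4}{33} \cdot \frac{9}{4} \cdot 10 - 11\right) = 16 \left(\frac{3}{11} \cdot 10 - 11\right) = 16 \left(\frac{30}{11} - 11\right) = 16 \left(- \frac{91}{11}\right) = - \frac{1456}{11}$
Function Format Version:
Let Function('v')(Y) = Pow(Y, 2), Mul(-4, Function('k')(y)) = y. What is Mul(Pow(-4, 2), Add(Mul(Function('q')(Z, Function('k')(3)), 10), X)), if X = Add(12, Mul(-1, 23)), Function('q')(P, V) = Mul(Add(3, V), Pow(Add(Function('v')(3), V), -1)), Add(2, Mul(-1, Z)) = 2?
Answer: Rational(-1456, 11) ≈ -132.36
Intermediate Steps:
Z = 0 (Z = Add(2, Mul(-1, 2)) = Add(2, -2) = 0)
Function('k')(y) = Mul(Rational(-1, 4), y)
Function('q')(P, V) = Mul(Pow(Add(9, V), -1), Add(3, V)) (Function('q')(P, V) = Mul(Add(3, V), Pow(Add(Pow(3, 2), V), -1)) = Mul(Add(3, V), Pow(Add(9, V), -1)) = Mul(Pow(Add(9, V), -1), Add(3, V)))
X = -11 (X = Add(12, -23) = -11)
Mul(Pow(-4, 2), Add(Mul(Function('q')(Z, Function('k')(3)), 10), X)) = Mul(Pow(-4, 2), Add(Mul(Mul(Pow(Add(9, Mul(Rational(-1, 4), 3)), -1), Add(3, Mul(Rational(-1, 4), 3))), 10), -11)) = Mul(16, Add(Mul(Mul(Pow(Add(9, Rational(-3, 4)), -1), Add(3, Rational(-3, 4))), 10), -11)) = Mul(16, Add(Mul(Mul(Pow(Rational(33, 4), -1), Rational(9, 4)), 10), -11)) = Mul(16, Add(Mul(Mul(Rational(4, 33), Rational(9, 4)), 10), -11)) = Mul(16, Add(Mul(Rational(3, 11), 10), -11)) = Mul(16, Add(Rational(30, 11), -11)) = Mul(16, Rational(-91, 11)) = Rational(-1456, 11)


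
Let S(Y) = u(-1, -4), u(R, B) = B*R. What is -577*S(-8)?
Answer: -2308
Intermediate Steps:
S(Y) = 4 (S(Y) = -4*(-1) = 4)
-577*S(-8) = -577*4 = -2308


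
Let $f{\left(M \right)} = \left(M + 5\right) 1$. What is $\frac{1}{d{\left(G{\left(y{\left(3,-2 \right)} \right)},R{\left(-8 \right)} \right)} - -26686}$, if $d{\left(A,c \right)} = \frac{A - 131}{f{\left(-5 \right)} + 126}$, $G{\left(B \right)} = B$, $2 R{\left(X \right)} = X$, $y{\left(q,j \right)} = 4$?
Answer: $\frac{126}{3362309} \approx 3.7474 \cdot 10^{-5}$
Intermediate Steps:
$R{\left(X \right)} = \frac{X}{2}$
$f{\left(M \right)} = 5 + M$ ($f{\left(M \right)} = \left(5 + M\right) 1 = 5 + M$)
$d{\left(A,c \right)} = - \frac{131}{126} + \frac{A}{126}$ ($d{\left(A,c \right)} = \frac{A - 131}{\left(5 - 5\right) + 126} = \frac{-131 + A}{0 + 126} = \frac{-131 + A}{126} = \left(-131 + A\right) \frac{1}{126} = - \frac{131}{126} + \frac{A}{126}$)
$\frac{1}{d{\left(G{\left(y{\left(3,-2 \right)} \right)},R{\left(-8 \right)} \right)} - -26686} = \frac{1}{\left(- \frac{131}{126} + \frac{1}{126} \cdot 4\right) - -26686} = \frac{1}{\left(- \frac{131}{126} + \frac{2}{63}\right) + \left(-21358 + 48044\right)} = \frac{1}{- \frac{127}{126} + 26686} = \frac{1}{\frac{3362309}{126}} = \frac{126}{3362309}$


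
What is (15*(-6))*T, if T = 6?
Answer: -540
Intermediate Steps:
(15*(-6))*T = (15*(-6))*6 = -90*6 = -540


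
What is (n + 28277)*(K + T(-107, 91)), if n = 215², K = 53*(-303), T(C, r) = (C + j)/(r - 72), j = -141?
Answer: -22750601238/19 ≈ -1.1974e+9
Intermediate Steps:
T(C, r) = (-141 + C)/(-72 + r) (T(C, r) = (C - 141)/(r - 72) = (-141 + C)/(-72 + r))
K = -16059
n = 46225
(n + 28277)*(K + T(-107, 91)) = (46225 + 28277)*(-16059 + (-141 - 107)/(-72 + 91)) = 74502*(-16059 - 248/19) = 74502*(-305369/19) = -22750601238/19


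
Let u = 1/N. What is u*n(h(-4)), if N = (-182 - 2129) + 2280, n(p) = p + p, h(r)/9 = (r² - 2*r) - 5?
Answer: -342/31 ≈ -11.032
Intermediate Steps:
h(r) = -45 - 18*r + 9*r² (h(r) = 9*((r² - 2*r) - 5) = 9*(-5 + r² - 2*r) = -45 - 18*r + 9*r²)
n(p) = 2*p
N = -31 (N = -2311 + 2280 = -31)
u = -1/31 (u = 1/(-31) = -1/31 ≈ -0.032258)
u*n(h(-4)) = -2*(-45 - 18*(-4) + 9*(-4)²)/31 = -2*(-45 + 72 + 9*16)/31 = -2*(-45 + 72 + 144)/31 = -2*171/31 = -1/31*342 = -342/31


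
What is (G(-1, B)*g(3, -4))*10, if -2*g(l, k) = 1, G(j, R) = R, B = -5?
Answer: 25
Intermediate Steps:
g(l, k) = -½ (g(l, k) = -½*1 = -½)
(G(-1, B)*g(3, -4))*10 = -5*(-½)*10 = (5/2)*10 = 25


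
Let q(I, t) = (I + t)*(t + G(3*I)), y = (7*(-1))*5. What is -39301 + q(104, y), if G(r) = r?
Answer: -20188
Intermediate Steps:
y = -35 (y = -7*5 = -35)
q(I, t) = (I + t)*(t + 3*I)
-39301 + q(104, y) = -39301 + ((-35)² + 3*104² + 4*104*(-35)) = -39301 + (1225 + 3*10816 - 14560) = -39301 + (1225 + 32448 - 14560) = -39301 + 19113 = -20188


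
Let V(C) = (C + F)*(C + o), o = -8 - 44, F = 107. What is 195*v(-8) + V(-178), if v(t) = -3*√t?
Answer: 16330 - 1170*I*√2 ≈ 16330.0 - 1654.6*I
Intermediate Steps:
o = -52
V(C) = (-52 + C)*(107 + C) (V(C) = (C + 107)*(C - 52) = (107 + C)*(-52 + C) = (-52 + C)*(107 + C))
195*v(-8) + V(-178) = 195*(-6*I*√2) + (-5564 + (-178)² + 55*(-178)) = 195*(-6*I*√2) + (-5564 + 31684 - 9790) = 195*(-6*I*√2) + 16330 = -1170*I*√2 + 16330 = 16330 - 1170*I*√2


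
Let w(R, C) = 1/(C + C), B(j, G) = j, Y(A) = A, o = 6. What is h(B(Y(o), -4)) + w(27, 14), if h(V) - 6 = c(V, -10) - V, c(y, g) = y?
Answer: 169/28 ≈ 6.0357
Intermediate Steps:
h(V) = 6 (h(V) = 6 + (V - V) = 6 + 0 = 6)
w(R, C) = 1/(2*C)
h(B(Y(o), -4)) + w(27, 14) = 6 + (½)/14 = 6 + (½)*(1/14) = 6 + 1/28 = 169/28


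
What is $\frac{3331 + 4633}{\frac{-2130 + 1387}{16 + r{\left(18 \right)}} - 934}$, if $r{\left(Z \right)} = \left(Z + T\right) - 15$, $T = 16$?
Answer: $- \frac{278740}{33433} \approx -8.3373$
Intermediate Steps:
$r{\left(Z \right)} = 1 + Z$ ($r{\left(Z \right)} = \left(Z + 16\right) - 15 = \left(16 + Z\right) - 15 = 1 + Z$)
$\frac{3331 + 4633}{\frac{-2130 + 1387}{16 + r{\left(18 \right)}} - 934} = \frac{3331 + 4633}{\frac{-2130 + 1387}{16 + \left(1 + 18\right)} - 934} = \frac{7964}{- \frac{743}{16 + 19} - 934} = \frac{7964}{- \frac{743}{35} - 934} = \frac{7964}{- \frac{33433}{35}} = 7964 \left(- \frac{35}{33433}\right) = - \frac{278740}{33433}$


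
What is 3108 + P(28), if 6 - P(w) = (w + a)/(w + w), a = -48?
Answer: 43601/14 ≈ 3114.4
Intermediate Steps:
P(w) = 6 - (-48 + w)/(2*w) (P(w) = 6 - (w - 48)/(w + w) = 6 - (-48 + w)/(2*w))
3108 + P(28) = 3108 + (11/2 + 24/28) = 3108 + (11/2 + 24*(1/28)) = 3108 + (11/2 + 6/7) = 3108 + 89/14 = 43601/14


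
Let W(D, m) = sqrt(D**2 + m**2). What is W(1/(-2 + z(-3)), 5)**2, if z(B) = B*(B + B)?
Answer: 6401/256 ≈ 25.004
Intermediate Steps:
z(B) = 2*B**2 (z(B) = B*(2*B) = 2*B**2)
W(1/(-2 + z(-3)), 5)**2 = (sqrt((1/(-2 + 2*(-3)**2))**2 + 5**2))**2 = (sqrt((1/(-2 + 2*9))**2 + 25))**2 = (sqrt((1/(-2 + 18))**2 + 25))**2 = (sqrt((1/16)**2 + 25))**2 = (sqrt(1/256 + 25))**2 = (sqrt(6401/256))**2 = (sqrt(6401)/16)**2 = 6401/256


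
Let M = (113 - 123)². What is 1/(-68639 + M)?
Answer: -1/68539 ≈ -1.4590e-5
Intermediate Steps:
M = 100 (M = (-10)² = 100)
1/(-68639 + M) = 1/(-68639 + 100) = 1/(-68539) = -1/68539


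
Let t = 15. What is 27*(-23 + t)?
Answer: -216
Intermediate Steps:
27*(-23 + t) = 27*(-23 + 15) = 27*(-8) = -216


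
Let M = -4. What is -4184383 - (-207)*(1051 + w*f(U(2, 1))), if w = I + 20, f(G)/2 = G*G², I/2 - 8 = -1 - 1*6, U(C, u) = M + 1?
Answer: -4212742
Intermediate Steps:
U(C, u) = -3 (U(C, u) = -4 + 1 = -3)
I = 2 (I = 16 + 2*(-1 - 1*6) = 16 + 2*(-1 - 6) = 16 + 2*(-7) = 16 - 14 = 2)
f(G) = 2*G³ (f(G) = 2*(G*G²) = 2*G³)
w = 22 (w = 2 + 20 = 22)
-4184383 - (-207)*(1051 + w*f(U(2, 1))) = -4184383 - (-207)*(1051 + 22*(2*(-3)³)) = -4184383 - (-207)*(1051 + 22*(2*(-27))) = -4184383 - (-207)*(1051 + 22*(-54)) = -4184383 - (-207)*(1051 - 1188) = -4184383 - (-207)*(-137) = -4184383 - 1*28359 = -4184383 - 28359 = -4212742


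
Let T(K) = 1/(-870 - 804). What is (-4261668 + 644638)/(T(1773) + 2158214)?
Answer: -1210981644/722570047 ≈ -1.6759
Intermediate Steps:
T(K) = -1/1674 (T(K) = 1/(-1674) = -1/1674)
(-4261668 + 644638)/(T(1773) + 2158214) = (-4261668 + 644638)/(-1/1674 + 2158214) = -3617030/3612850235/1674 = -3617030*1674/3612850235 = -1210981644/722570047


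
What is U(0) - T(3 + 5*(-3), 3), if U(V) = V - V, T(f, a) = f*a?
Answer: 36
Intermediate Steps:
T(f, a) = a*f
U(V) = 0
U(0) - T(3 + 5*(-3), 3) = 0 - 3*(3 + 5*(-3)) = 0 - 3*(3 - 15) = 0 - 3*(-12) = 0 - 1*(-36) = 0 + 36 = 36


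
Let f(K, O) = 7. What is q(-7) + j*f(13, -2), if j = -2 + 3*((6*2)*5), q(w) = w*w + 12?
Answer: 1307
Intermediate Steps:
q(w) = 12 + w² (q(w) = w² + 12 = 12 + w²)
j = 178 (j = -2 + 3*(12*5) = -2 + 3*60 = -2 + 180 = 178)
q(-7) + j*f(13, -2) = (12 + (-7)²) + 178*7 = (12 + 49) + 1246 = 61 + 1246 = 1307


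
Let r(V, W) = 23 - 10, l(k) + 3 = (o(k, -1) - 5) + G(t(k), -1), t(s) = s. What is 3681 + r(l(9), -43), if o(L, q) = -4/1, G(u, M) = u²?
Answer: 3694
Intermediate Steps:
o(L, q) = -4 (o(L, q) = -4*1 = -4)
l(k) = -12 + k² (l(k) = -3 + ((-4 - 5) + k²) = -3 + (-9 + k²) = -12 + k²)
r(V, W) = 13
3681 + r(l(9), -43) = 3681 + 13 = 3694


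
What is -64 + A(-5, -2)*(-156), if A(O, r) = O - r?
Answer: 404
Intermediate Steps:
-64 + A(-5, -2)*(-156) = -64 + (-5 - 1*(-2))*(-156) = -64 + (-5 + 2)*(-156) = -64 - 3*(-156) = -64 + 468 = 404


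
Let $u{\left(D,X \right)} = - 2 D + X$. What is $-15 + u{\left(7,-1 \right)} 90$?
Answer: $-1365$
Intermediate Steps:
$u{\left(D,X \right)} = X - 2 D$
$-15 + u{\left(7,-1 \right)} 90 = -15 + \left(-1 - 14\right) 90 = -15 - 1350 = -1365$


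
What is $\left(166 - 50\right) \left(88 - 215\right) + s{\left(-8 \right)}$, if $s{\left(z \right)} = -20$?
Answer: $-14752$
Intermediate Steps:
$\left(166 - 50\right) \left(88 - 215\right) + s{\left(-8 \right)} = \left(166 - 50\right) \left(88 - 215\right) - 20 = 116 \left(88 - 215\right) - 20 = 116 \left(-127\right) - 20 = -14732 - 20 = -14752$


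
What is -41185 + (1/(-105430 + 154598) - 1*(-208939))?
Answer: 8248128673/49168 ≈ 1.6775e+5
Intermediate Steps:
-41185 + (1/(-105430 + 154598) - 1*(-208939)) = -41185 + (1/49168 + 208939) = -41185 + 10273112753/49168 = 8248128673/49168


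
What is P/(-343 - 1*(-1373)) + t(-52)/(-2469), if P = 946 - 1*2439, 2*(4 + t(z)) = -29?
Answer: -1833581/1271535 ≈ -1.4420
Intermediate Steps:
t(z) = -37/2 (t(z) = -4 + (½)*(-29) = -4 - 29/2 = -37/2)
P = -1493 (P = 946 - 2439 = -1493)
P/(-343 - 1*(-1373)) + t(-52)/(-2469) = -1493/(-343 - 1*(-1373)) - 37/2/(-2469) = -1493/(-343 + 1373) - 37/2*(-1/2469) = -1493/1030 + 37/4938 = -1833581/1271535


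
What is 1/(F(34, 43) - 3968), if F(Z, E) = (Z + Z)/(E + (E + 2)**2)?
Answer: -517/2051439 ≈ -0.00025202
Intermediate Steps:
F(Z, E) = 2*Z/(E + (2 + E)**2) (F(Z, E) = (2*Z)/(E + (2 + E)**2) = 2*Z/(E + (2 + E)**2))
1/(F(34, 43) - 3968) = 1/(2*34/(43 + (2 + 43)**2) - 3968) = 1/(2*34/(43 + 45**2) - 3968) = 1/(2*34/(43 + 2025) - 3968) = 1/(2*34/2068 - 3968) = 1/(2*34*(1/2068) - 3968) = 1/(17/517 - 3968) = 1/(-2051439/517) = -517/2051439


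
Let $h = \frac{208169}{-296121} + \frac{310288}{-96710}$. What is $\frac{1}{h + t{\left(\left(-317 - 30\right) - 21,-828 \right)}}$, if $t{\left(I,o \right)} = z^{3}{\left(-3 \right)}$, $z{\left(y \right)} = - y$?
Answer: $\frac{59911845}{1383279194} \approx 0.043311$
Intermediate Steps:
$h = - \frac{234340621}{59911845}$ ($h = 208169 \left(- \frac{1}{296121}\right) + 310288 \left(- \frac{1}{96710}\right) = - \frac{871}{1239} - \frac{155144}{48355} = - \frac{234340621}{59911845} \approx -3.9114$)
$t{\left(I,o \right)} = 27$ ($t{\left(I,o \right)} = \left(\left(-1\right) \left(-3\right)\right)^{3} = 3^{3} = 27$)
$\frac{1}{h + t{\left(\left(-317 - 30\right) - 21,-828 \right)}} = \frac{1}{- \frac{234340621}{59911845} + 27} = \frac{1}{\frac{1383279194}{59911845}} = \frac{59911845}{1383279194}$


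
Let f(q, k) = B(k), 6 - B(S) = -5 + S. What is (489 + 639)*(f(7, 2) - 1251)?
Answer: -1400976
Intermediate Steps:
B(S) = 11 - S (B(S) = 6 - (-5 + S) = 6 + (5 - S) = 11 - S)
f(q, k) = 11 - k
(489 + 639)*(f(7, 2) - 1251) = (489 + 639)*((11 - 1*2) - 1251) = 1128*((11 - 2) - 1251) = 1128*(9 - 1251) = 1128*(-1242) = -1400976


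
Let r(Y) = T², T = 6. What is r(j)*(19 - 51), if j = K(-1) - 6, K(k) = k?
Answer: -1152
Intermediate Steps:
j = -7 (j = -1 - 6 = -7)
r(Y) = 36 (r(Y) = 6² = 36)
r(j)*(19 - 51) = 36*(19 - 51) = 36*(-32) = -1152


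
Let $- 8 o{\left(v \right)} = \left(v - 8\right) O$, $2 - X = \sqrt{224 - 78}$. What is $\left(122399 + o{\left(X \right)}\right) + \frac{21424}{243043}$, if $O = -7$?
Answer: $\frac{118987862421}{972172} - \frac{7 \sqrt{146}}{8} \approx 1.2238 \cdot 10^{5}$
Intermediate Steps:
$X = 2 - \sqrt{146}$ ($X = 2 - \sqrt{224 - 78} = 2 - \sqrt{146} \approx -10.083$)
$o{\left(v \right)} = -7 + \frac{7 v}{8}$ ($o{\left(v \right)} = - \frac{\left(v - 8\right) \left(-7\right)}{8} = - \frac{\left(-8 + v\right) \left(-7\right)}{8} = - \frac{56 - 7 v}{8} = -7 + \frac{7 v}{8}$)
$\left(122399 + o{\left(X \right)}\right) + \frac{21424}{243043} = \left(122399 + \left(-7 + \frac{7 \left(2 - \sqrt{146}\right)}{8}\right)\right) + \frac{21424}{243043} = \left(122399 + \left(-7 + \left(\frac{7}{4} - \frac{7 \sqrt{146}}{8}\right)\right)\right) + 21424 \cdot \frac{1}{243043} = \left(122399 - \left(\frac{21}{4} + \frac{7 \sqrt{146}}{8}\right)\right) + \frac{21424}{243043} = \left(\frac{489575}{4} - \frac{7 \sqrt{146}}{8}\right) + \frac{21424}{243043} = \frac{118987862421}{972172} - \frac{7 \sqrt{146}}{8}$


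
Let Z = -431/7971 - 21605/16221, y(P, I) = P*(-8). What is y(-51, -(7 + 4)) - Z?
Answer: 5881402426/14366399 ≈ 409.39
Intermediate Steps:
y(P, I) = -8*P
Z = -19911634/14366399 (Z = -431*1/7971 - 21605*1/16221 = -431/7971 - 21605/16221 = -19911634/14366399 ≈ -1.3860)
y(-51, -(7 + 4)) - Z = -8*(-51) - 1*(-19911634/14366399) = 408 + 19911634/14366399 = 5881402426/14366399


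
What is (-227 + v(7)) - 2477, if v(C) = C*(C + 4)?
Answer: -2627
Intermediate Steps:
v(C) = C*(4 + C)
(-227 + v(7)) - 2477 = (-227 + 7*(4 + 7)) - 2477 = (-227 + 7*11) - 2477 = (-227 + 77) - 2477 = -150 - 2477 = -2627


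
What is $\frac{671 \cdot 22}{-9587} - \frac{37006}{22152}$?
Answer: $- \frac{340892173}{106185612} \approx -3.2103$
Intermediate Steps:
$\frac{671 \cdot 22}{-9587} - \frac{37006}{22152} = 14762 \left(- \frac{1}{9587}\right) - \frac{18503}{11076} = - \frac{14762}{9587} - \frac{18503}{11076} = - \frac{340892173}{106185612}$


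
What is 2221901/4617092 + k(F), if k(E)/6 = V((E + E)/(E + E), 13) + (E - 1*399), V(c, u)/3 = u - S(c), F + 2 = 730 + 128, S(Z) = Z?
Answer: 13659580037/4617092 ≈ 2958.5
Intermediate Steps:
F = 856 (F = -2 + (730 + 128) = -2 + 858 = 856)
V(c, u) = -3*c + 3*u (V(c, u) = 3*(u - c) = -3*c + 3*u)
k(E) = -2178 + 6*E (k(E) = 6*((-3*(E + E)/(E + E) + 3*13) + (E - 1*399)) = 6*((-3*2*E/(2*E) + 39) + (E - 399)) = 6*((-3*2*E*1/(2*E) + 39) + (-399 + E)) = 6*((-3*1 + 39) + (-399 + E)) = 6*((-3 + 39) + (-399 + E)) = 6*(36 + (-399 + E)) = 6*(-363 + E) = -2178 + 6*E)
2221901/4617092 + k(F) = 2221901/4617092 + (-2178 + 6*856) = 2221901*(1/4617092) + (-2178 + 5136) = 2221901/4617092 + 2958 = 13659580037/4617092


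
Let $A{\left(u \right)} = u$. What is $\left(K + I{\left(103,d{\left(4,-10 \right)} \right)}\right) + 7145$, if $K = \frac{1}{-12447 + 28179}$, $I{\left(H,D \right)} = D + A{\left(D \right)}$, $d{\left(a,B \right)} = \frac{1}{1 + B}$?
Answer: $\frac{37467215}{5244} \approx 7144.8$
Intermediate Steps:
$I{\left(H,D \right)} = 2 D$ ($I{\left(H,D \right)} = D + D = 2 D$)
$K = \frac{1}{15732} \approx 6.3565 \cdot 10^{-5}$
$\left(K + I{\left(103,d{\left(4,-10 \right)} \right)}\right) + 7145 = \left(\frac{1}{15732} + \frac{2}{1 - 10}\right) + 7145 = \left(\frac{1}{15732} + \frac{2}{-9}\right) + 7145 = \left(\frac{1}{15732} + 2 \left(- \frac{1}{9}\right)\right) + 7145 = \left(\frac{1}{15732} - \frac{2}{9}\right) + 7145 = - \frac{1165}{5244} + 7145 = \frac{37467215}{5244}$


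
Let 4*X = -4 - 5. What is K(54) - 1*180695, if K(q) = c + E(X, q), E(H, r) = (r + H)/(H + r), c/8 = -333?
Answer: -183358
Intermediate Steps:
X = -9/4 (X = (-4 - 5)/4 = (1/4)*(-9) = -9/4 ≈ -2.2500)
c = -2664 (c = 8*(-333) = -2664)
E(H, r) = 1 (E(H, r) = (H + r)/(H + r) = 1)
K(q) = -2663 (K(q) = -2664 + 1 = -2663)
K(54) - 1*180695 = -2663 - 1*180695 = -2663 - 180695 = -183358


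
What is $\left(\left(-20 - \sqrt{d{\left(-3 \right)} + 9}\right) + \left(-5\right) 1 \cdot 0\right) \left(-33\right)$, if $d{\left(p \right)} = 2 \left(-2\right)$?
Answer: $660 + 33 \sqrt{5} \approx 733.79$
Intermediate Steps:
$d{\left(p \right)} = -4$
$\left(\left(-20 - \sqrt{d{\left(-3 \right)} + 9}\right) + \left(-5\right) 1 \cdot 0\right) \left(-33\right) = \left(\left(-20 - \sqrt{-4 + 9}\right) + \left(-5\right) 1 \cdot 0\right) \left(-33\right) = \left(\left(-20 - \sqrt{5}\right) - 0\right) \left(-33\right) = \left(\left(-20 - \sqrt{5}\right) + 0\right) \left(-33\right) = \left(-20 - \sqrt{5}\right) \left(-33\right) = 660 + 33 \sqrt{5}$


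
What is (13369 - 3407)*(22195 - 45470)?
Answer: -231865550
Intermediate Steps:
(13369 - 3407)*(22195 - 45470) = 9962*(-23275) = -231865550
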